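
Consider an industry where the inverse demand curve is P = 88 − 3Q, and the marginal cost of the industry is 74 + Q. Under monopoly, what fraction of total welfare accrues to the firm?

PS/TS = 0.7

The monopolist equates marginal revenue to marginal cost: 88 − 6Q = 74 + Q, so Q = 2. From demand, P = 82.
CS = ½·(88 − 82)·2 = 6.
PS = P·Q − VC(Q) = 82·2 − (74·2 + ½·1·2²) = 14.
Share captured = PS/TS = 14/20 = 0.7.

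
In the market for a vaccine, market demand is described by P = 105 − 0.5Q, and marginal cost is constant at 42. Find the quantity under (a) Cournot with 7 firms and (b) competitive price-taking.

In a 7-firm Cournot equilibrium, symmetry and the first-order condition give q = (105 − 42)/(4) = 15.75. So Q = 110.25 and P = 49.875.
Competitive firms price at marginal cost: P = 42, giving Q = 126.

Cournot: Q = 110.25; Competition: Q = 126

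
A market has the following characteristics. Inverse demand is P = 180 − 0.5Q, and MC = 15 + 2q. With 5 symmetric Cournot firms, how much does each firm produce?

Cournot with 5 identical firms: the symmetric best-response condition is 180 − 3q = 15 + 2q. Each firm produces q = 33, total output Q = 165, price P = 97.5.

q_i = 33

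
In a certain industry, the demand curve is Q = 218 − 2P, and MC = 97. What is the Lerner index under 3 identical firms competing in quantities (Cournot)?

Inverting demand: P = 109 − 0.5Q.
In a 3-firm Cournot equilibrium, symmetry and the first-order condition give q = (109 − 97)/(2) = 6. So Q = 18 and P = 100.
Lerner index = (P − MC)/P = (100 − 97)/100 = 0.03.

Lerner index = 0.03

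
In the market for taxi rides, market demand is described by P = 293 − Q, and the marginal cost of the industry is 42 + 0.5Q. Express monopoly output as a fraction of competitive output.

Q_m/Q_c = 0.6

The monopolist equates marginal revenue to marginal cost: 293 − 2Q = 42 + 0.5Q, so Q = 100.4. From demand, P = 192.6.
Under competition P = MC: 293 − Q = 42 + 0.5Q ⇒ Q = 502/3, P = 377/3.
Ratio Q_m/Q_c = 100.4/(502/3) = 0.6.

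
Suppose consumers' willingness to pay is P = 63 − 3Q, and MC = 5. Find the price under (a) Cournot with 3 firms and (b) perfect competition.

Cournot: P = 19.5; Competition: P = 5

With 3 symmetric Cournot firms, each firm's FOC gives 63 − 12q = 5, so q = 29/6, Q = 3·29/6 = 14.5, and P = 19.5.
Competitive firms price at marginal cost: P = 5, giving Q = 58/3.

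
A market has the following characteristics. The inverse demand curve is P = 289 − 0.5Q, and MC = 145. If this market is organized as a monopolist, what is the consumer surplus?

Monopoly sets MR = MC: 289 − Q = 145 ⇒ Q = 144, P = 289 − 0.5·144 = 217.
CS = ½·(289 − 217)·144 = 5184.

CS = 5184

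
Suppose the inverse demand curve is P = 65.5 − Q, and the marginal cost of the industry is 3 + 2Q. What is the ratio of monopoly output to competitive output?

Q_m/Q_c = 0.75

The monopolist equates marginal revenue to marginal cost: 65.5 − 2Q = 3 + 2Q, so Q = 15.625. From demand, P = 49.875.
Competitive equilibrium sets price equal to marginal cost: 65.5 − Q = 3 + 2Q, so Q = 125/6 and P = 134/3.
Ratio Q_m/Q_c = 15.625/(125/6) = 0.75.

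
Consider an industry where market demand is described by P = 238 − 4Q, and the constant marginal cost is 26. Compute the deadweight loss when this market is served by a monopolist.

DWL = 1404.5

Competitive firms price at marginal cost: P = 26, giving Q = 53.
A monopolist chooses Q where MR = MC. MR = 238 − 8Q; setting this equal to 26 gives Q = 26.5 and P = 132.
DWL is the triangle between Q = 26.5 and Q = 53: ½·(53 − 26.5)·(132 − 26) = 1404.5.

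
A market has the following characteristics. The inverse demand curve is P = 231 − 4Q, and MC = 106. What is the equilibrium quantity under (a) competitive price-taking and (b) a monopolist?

Competition: Q = 31.25; Monopoly: Q = 15.625

Perfect competition: P = MC = 106, so 231 − 4Q = 106 and Q = 31.25.
A monopolist chooses Q where MR = MC. MR = 231 − 8Q; setting this equal to 106 gives Q = 15.625 and P = 168.5.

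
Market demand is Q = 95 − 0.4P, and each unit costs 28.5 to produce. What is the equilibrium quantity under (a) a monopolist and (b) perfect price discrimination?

Monopoly: Q = 41.8; Perfect PD: Q = 83.6

Inverting demand: P = 237.5 − 2.5Q.
A monopolist chooses Q where MR = MC. MR = 237.5 − 5Q; setting this equal to 28.5 gives Q = 41.8 and P = 133.
Under first-degree price discrimination the firm charges each unit its demand price and produces up to where P = MC, i.e. Q = 83.6. Consumer surplus is zero; producer surplus equals total surplus.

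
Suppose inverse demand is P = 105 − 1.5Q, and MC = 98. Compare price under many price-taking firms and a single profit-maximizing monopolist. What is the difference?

Perfect competition: P = MC = 98, so 105 − 1.5Q = 98 and Q = 14/3.
The monopolist equates marginal revenue to marginal cost: 105 − 3Q = 98, so Q = 7/3. From demand, P = 101.5.
Change in price: 101.5 − 98 = 3.5.

P rises by 3.5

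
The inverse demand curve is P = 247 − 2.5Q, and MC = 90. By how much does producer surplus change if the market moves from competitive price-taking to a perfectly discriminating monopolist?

Perfect competition: P = MC = 90, so 247 − 2.5Q = 90 and Q = 62.8.
PS = (90 − 90)·62.8 = 0.
Under first-degree price discrimination the firm charges each unit its demand price and produces up to where P = MC, i.e. Q = 62.8. Consumer surplus is zero; producer surplus equals total surplus.
PS = ½·(247 − 90)·62.8 = 4929.8.
Change in producer surplus: 4929.8 − 0 = 4929.8.

PS rises by 4929.8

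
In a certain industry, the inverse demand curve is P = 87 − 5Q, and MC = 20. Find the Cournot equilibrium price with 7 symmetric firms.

In a 7-firm Cournot equilibrium, symmetry and the first-order condition give q = (87 − 20)/(40) = 1.675. So Q = 11.725 and P = 28.375.

P = 28.375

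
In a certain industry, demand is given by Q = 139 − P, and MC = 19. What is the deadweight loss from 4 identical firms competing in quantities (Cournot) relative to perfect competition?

DWL = 288

Inverting demand: P = 139 − Q.
Competitive firms price at marginal cost: P = 19, giving Q = 120.
With 4 symmetric Cournot firms, each firm's FOC gives 139 − 5q = 19, so q = 24, Q = 4·24 = 96, and P = 43.
DWL is the triangle between Q = 96 and Q = 120: ½·(120 − 96)·(43 − 19) = 288.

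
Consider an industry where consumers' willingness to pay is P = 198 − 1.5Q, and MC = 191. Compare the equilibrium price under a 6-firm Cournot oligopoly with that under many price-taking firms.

Cournot with 6 identical firms: the symmetric best-response condition is 198 − 10.5q = 191. Each firm produces q = 2/3, total output Q = 4, price P = 192.
Perfect competition: P = MC = 191, so 198 − 1.5Q = 191 and Q = 14/3.

Cournot: P = 192; Competition: P = 191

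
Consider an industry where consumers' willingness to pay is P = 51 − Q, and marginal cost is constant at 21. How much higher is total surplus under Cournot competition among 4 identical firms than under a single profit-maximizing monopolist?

Total surplus rises by 94.5

A monopolist chooses Q where MR = MC. MR = 51 − 2Q; setting this equal to 21 gives Q = 15 and P = 36.
CS = ½·(51 − 36)·15 = 112.5; PS = (36 − 21)·15 = 225; TS = 337.5.
In a 4-firm Cournot equilibrium, symmetry and the first-order condition give q = (51 − 21)/(5) = 6. So Q = 24 and P = 27.
CS = ½·(51 − 27)·24 = 288; PS = (27 − 21)·24 = 144; TS = 432.
Change in total surplus: 432 − 337.5 = 94.5.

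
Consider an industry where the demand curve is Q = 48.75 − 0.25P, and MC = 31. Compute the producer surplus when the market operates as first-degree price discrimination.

Inverting demand: P = 195 − 4Q.
Under first-degree price discrimination the firm charges each unit its demand price and produces up to where P = MC, i.e. Q = 41. Consumer surplus is zero; producer surplus equals total surplus.
PS = ½·(195 − 31)·41 = 3362.

PS = 3362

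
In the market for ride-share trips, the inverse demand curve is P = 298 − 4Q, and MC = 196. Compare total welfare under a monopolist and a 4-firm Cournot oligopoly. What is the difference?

Total welfare rises by 273.105

Monopoly sets MR = MC: 298 − 8Q = 196 ⇒ Q = 12.75, P = 298 − 4·12.75 = 247.
CS = ½·(298 − 247)·12.75 = 325.125; PS = (247 − 196)·12.75 = 650.25; TS = 975.375.
Cournot with 4 identical firms: the symmetric best-response condition is 298 − 20q = 196. Each firm produces q = 5.1, total output Q = 20.4, price P = 216.4.
CS = ½·(298 − 216.4)·20.4 = 832.32; PS = (216.4 − 196)·20.4 = 416.16; TS = 1248.48.
Change in total welfare: 1248.48 − 975.375 = 273.105.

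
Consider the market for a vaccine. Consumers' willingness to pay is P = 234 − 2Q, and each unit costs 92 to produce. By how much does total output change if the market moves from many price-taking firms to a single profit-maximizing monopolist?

Q falls by 35.5

Perfect competition: P = MC = 92, so 234 − 2Q = 92 and Q = 71.
The monopolist equates marginal revenue to marginal cost: 234 − 4Q = 92, so Q = 35.5. From demand, P = 163.
Change in total output: 35.5 − 71 = −35.5.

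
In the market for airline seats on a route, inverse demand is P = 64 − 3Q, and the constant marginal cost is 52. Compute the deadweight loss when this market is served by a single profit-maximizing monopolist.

DWL = 6

Perfect competition: P = MC = 52, so 64 − 3Q = 52 and Q = 4.
The monopolist equates marginal revenue to marginal cost: 64 − 6Q = 52, so Q = 2. From demand, P = 58.
DWL is the triangle between Q = 2 and Q = 4: ½·(4 − 2)·(58 − 52) = 6.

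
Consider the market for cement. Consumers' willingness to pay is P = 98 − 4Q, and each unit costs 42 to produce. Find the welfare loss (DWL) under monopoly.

Under competition P = MC = 42, so Q = (98 − 42)/4 = 14.
The monopolist equates marginal revenue to marginal cost: 98 − 8Q = 42, so Q = 7. From demand, P = 70.
DWL is the triangle between Q = 7 and Q = 14: ½·(14 − 7)·(70 − 42) = 98.

DWL = 98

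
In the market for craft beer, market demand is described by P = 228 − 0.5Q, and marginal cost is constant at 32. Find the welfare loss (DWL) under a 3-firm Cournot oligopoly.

DWL = 2401

Under competition P = MC = 32, so Q = (228 − 32)/0.5 = 392.
Cournot with 3 identical firms: the symmetric best-response condition is 228 − 2q = 32. Each firm produces q = 98, total output Q = 294, price P = 81.
DWL is the triangle between Q = 294 and Q = 392: ½·(392 − 294)·(81 − 32) = 2401.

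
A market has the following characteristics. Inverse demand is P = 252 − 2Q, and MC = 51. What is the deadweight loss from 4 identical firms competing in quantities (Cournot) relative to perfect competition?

Competitive firms price at marginal cost: P = 51, giving Q = 100.5.
Cournot with 4 identical firms: the symmetric best-response condition is 252 − 10q = 51. Each firm produces q = 20.1, total output Q = 80.4, price P = 91.2.
DWL is the triangle between Q = 80.4 and Q = 100.5: ½·(100.5 − 80.4)·(91.2 − 51) = 404.01.

DWL = 404.01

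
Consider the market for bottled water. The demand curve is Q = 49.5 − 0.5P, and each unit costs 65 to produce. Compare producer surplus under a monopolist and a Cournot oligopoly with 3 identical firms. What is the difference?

Producer surplus falls by 36.125

Inverting demand: P = 99 − 2Q.
Monopoly sets MR = MC: 99 − 4Q = 65 ⇒ Q = 8.5, P = 99 − 2·8.5 = 82.
PS = (82 − 65)·8.5 = 144.5.
In a 3-firm Cournot equilibrium, symmetry and the first-order condition give q = (99 − 65)/(8) = 4.25. So Q = 12.75 and P = 73.5.
PS = (73.5 − 65)·12.75 = 108.375.
Change in producer surplus: 108.375 − 144.5 = −36.125.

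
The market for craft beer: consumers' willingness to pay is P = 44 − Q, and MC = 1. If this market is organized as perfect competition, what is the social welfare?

TS = 924.5

Under competition P = MC = 1, so Q = (44 − 1)/1 = 43.
CS = ½·(44 − 1)·43 = 924.5; PS = (1 − 1)·43 = 0; TS = 924.5.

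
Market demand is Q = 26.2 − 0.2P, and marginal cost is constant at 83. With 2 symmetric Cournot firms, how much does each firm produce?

q_i = 3.2

Inverting demand: P = 131 − 5Q.
With 2 symmetric Cournot firms, each firm's FOC gives 131 − 15q = 83, so q = 3.2, Q = 2·3.2 = 6.4, and P = 99.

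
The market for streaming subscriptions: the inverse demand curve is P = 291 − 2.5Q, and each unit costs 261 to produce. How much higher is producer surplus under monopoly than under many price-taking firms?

Producer surplus rises by 90

Perfect competition: P = MC = 261, so 291 − 2.5Q = 261 and Q = 12.
PS = (261 − 261)·12 = 0.
A monopolist chooses Q where MR = MC. MR = 291 − 5Q; setting this equal to 261 gives Q = 6 and P = 276.
PS = (276 − 261)·6 = 90.
Change in producer surplus: 90 − 0 = 90.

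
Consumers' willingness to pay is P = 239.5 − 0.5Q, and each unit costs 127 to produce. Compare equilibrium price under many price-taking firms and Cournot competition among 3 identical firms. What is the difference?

Competitive firms price at marginal cost: P = 127, giving Q = 225.
With 3 symmetric Cournot firms, each firm's FOC gives 239.5 − 2q = 127, so q = 56.25, Q = 3·56.25 = 168.75, and P = 155.125.
Change in equilibrium price: 155.125 − 127 = 28.125.

P rises by 28.125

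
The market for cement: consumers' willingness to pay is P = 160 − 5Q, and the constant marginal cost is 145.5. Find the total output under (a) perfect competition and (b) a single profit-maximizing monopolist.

Competitive firms price at marginal cost: P = 145.5, giving Q = 2.9.
The monopolist equates marginal revenue to marginal cost: 160 − 10Q = 145.5, so Q = 1.45. From demand, P = 152.75.

Competition: Q = 2.9; Monopoly: Q = 1.45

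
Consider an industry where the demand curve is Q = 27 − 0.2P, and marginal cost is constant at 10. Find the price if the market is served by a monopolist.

P = 72.5

Inverting demand: P = 135 − 5Q.
The monopolist equates marginal revenue to marginal cost: 135 − 10Q = 10, so Q = 12.5. From demand, P = 72.5.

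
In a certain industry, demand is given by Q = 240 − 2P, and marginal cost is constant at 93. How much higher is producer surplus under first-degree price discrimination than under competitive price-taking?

PS rises by 729

Inverting demand: P = 120 − 0.5Q.
Perfect competition: P = MC = 93, so 120 − 0.5Q = 93 and Q = 54.
PS = (93 − 93)·54 = 0.
Under first-degree price discrimination the firm charges each unit its demand price and produces up to where P = MC, i.e. Q = 54. Consumer surplus is zero; producer surplus equals total surplus.
PS = ½·(120 − 93)·54 = 729.
Change in producer surplus: 729 − 0 = 729.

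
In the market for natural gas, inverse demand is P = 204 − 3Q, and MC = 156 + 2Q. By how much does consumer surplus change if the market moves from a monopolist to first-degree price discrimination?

The monopolist equates marginal revenue to marginal cost: 204 − 6Q = 156 + 2Q, so Q = 6. From demand, P = 186.
CS = ½·(204 − 186)·6 = 54.
With perfect price discrimination, output is the efficient level Q = 9.6 (where demand meets MC), but every buyer pays their willingness to pay: CS = 0 and PS = total surplus.
CS = 0.
Change in consumer surplus: 0 − 54 = −54.

CS falls by 54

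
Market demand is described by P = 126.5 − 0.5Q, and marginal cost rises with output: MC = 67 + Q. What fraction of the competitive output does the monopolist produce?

Q_m/Q_c = 0.75

A monopolist chooses Q where MR = MC. MR = 126.5 − Q; setting this equal to 67 + Q gives Q = 29.75 and P = 111.625.
Under competition P = MC: 126.5 − 0.5Q = 67 + Q ⇒ Q = 119/3, P = 320/3.
Ratio Q_m/Q_c = 29.75/(119/3) = 0.75.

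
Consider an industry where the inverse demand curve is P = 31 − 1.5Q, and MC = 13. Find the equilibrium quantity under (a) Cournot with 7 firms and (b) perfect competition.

Cournot: Q = 10.5; Competition: Q = 12

In a 7-firm Cournot equilibrium, symmetry and the first-order condition give q = (31 − 13)/(12) = 1.5. So Q = 10.5 and P = 15.25.
Under competition P = MC = 13, so Q = (31 − 13)/1.5 = 12.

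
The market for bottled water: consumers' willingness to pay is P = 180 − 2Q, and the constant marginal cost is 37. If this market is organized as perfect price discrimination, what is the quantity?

With perfect price discrimination, output is the efficient level Q = 71.5 (where demand meets MC), but every buyer pays their willingness to pay: CS = 0 and PS = total surplus.

Q = 71.5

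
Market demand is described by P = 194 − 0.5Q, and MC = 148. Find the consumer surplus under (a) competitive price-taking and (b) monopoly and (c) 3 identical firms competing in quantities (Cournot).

Competition: CS = 2116; Monopoly: CS = 529; Cournot: CS = 1190.25

Competitive firms price at marginal cost: P = 148, giving Q = 92.
CS = ½·(194 − 148)·92 = 2116.
A monopolist chooses Q where MR = MC. MR = 194 − Q; setting this equal to 148 gives Q = 46 and P = 171.
CS = ½·(194 − 171)·46 = 529.
In a 3-firm Cournot equilibrium, symmetry and the first-order condition give q = (194 − 148)/(2) = 23. So Q = 69 and P = 159.5.
CS = ½·(194 − 159.5)·69 = 1190.25.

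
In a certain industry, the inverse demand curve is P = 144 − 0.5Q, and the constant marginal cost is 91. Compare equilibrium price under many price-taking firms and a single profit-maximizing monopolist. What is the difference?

P rises by 26.5

Under competition P = MC = 91, so Q = (144 − 91)/0.5 = 106.
A monopolist chooses Q where MR = MC. MR = 144 − Q; setting this equal to 91 gives Q = 53 and P = 117.5.
Change in equilibrium price: 117.5 − 91 = 26.5.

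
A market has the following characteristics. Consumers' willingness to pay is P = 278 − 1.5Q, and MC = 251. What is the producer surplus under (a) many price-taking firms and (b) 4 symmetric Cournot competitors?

Under competition P = MC = 251, so Q = (278 − 251)/1.5 = 18.
PS = (251 − 251)·18 = 0.
With 4 symmetric Cournot firms, each firm's FOC gives 278 − 7.5q = 251, so q = 3.6, Q = 4·3.6 = 14.4, and P = 256.4.
PS = (256.4 − 251)·14.4 = 77.76.

Competition: PS = 0; Cournot: PS = 77.76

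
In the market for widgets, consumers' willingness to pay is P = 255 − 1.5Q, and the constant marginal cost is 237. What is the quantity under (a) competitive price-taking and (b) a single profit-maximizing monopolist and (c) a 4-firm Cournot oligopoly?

Under competition P = MC = 237, so Q = (255 − 237)/1.5 = 12.
The monopolist equates marginal revenue to marginal cost: 255 − 3Q = 237, so Q = 6. From demand, P = 246.
In a 4-firm Cournot equilibrium, symmetry and the first-order condition give q = (255 − 237)/(7.5) = 2.4. So Q = 9.6 and P = 240.6.

Competition: Q = 12; Monopoly: Q = 6; Cournot: Q = 9.6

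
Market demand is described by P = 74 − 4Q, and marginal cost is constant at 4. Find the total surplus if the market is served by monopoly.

A monopolist chooses Q where MR = MC. MR = 74 − 8Q; setting this equal to 4 gives Q = 8.75 and P = 39.
CS = ½·(74 − 39)·8.75 = 153.125; PS = (39 − 4)·8.75 = 306.25; TS = 459.375.

TS = 459.375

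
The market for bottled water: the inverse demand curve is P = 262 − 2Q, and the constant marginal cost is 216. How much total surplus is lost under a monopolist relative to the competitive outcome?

DWL = 132.25

Competitive firms price at marginal cost: P = 216, giving Q = 23.
The monopolist equates marginal revenue to marginal cost: 262 − 4Q = 216, so Q = 11.5. From demand, P = 239.
DWL is the triangle between Q = 11.5 and Q = 23: ½·(23 − 11.5)·(239 − 216) = 132.25.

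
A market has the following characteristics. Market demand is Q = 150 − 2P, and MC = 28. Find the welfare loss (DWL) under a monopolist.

Inverting demand: P = 75 − 0.5Q.
Competitive firms price at marginal cost: P = 28, giving Q = 94.
A monopolist chooses Q where MR = MC. MR = 75 − Q; setting this equal to 28 gives Q = 47 and P = 51.5.
DWL is the triangle between Q = 47 and Q = 94: ½·(94 − 47)·(51.5 − 28) = 552.25.

DWL = 552.25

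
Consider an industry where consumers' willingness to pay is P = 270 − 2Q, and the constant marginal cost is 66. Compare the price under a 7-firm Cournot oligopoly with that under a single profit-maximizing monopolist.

With 7 symmetric Cournot firms, each firm's FOC gives 270 − 16q = 66, so q = 12.75, Q = 7·12.75 = 89.25, and P = 91.5.
A monopolist chooses Q where MR = MC. MR = 270 − 4Q; setting this equal to 66 gives Q = 51 and P = 168.

Cournot: P = 91.5; Monopoly: P = 168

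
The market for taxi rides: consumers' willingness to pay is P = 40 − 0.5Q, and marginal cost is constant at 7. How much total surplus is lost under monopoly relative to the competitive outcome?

Perfect competition: P = MC = 7, so 40 − 0.5Q = 7 and Q = 66.
The monopolist equates marginal revenue to marginal cost: 40 − Q = 7, so Q = 33. From demand, P = 23.5.
DWL is the triangle between Q = 33 and Q = 66: ½·(66 − 33)·(23.5 − 7) = 272.25.

DWL = 272.25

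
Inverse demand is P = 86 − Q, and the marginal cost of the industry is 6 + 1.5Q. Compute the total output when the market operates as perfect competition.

Q = 32

Under competition P = MC: 86 − Q = 6 + 1.5Q ⇒ Q = 32, P = 54.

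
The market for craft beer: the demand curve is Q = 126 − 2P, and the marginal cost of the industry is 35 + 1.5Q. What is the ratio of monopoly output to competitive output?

Inverting demand: P = 63 − 0.5Q.
A monopolist chooses Q where MR = MC. MR = 63 − Q; setting this equal to 35 + 1.5Q gives Q = 11.2 and P = 57.4.
Under competition P = MC: 63 − 0.5Q = 35 + 1.5Q ⇒ Q = 14, P = 56.
Ratio Q_m/Q_c = 11.2/14 = 0.8.

Q_m/Q_c = 0.8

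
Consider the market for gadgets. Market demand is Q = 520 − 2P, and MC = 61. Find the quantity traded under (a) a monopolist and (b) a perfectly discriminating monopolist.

Monopoly: Q = 199; Perfect PD: Q = 398

Inverting demand: P = 260 − 0.5Q.
A monopolist chooses Q where MR = MC. MR = 260 − Q; setting this equal to 61 gives Q = 199 and P = 160.5.
A perfectly discriminating monopolist sells every unit with P(Q) ≥ MC(Q), so output equals the competitive quantity Q = 398. Each buyer pays their reservation price, so CS = 0 and the firm captures all surplus.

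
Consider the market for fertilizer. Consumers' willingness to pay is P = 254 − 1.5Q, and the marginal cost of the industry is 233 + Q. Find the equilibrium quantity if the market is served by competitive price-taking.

Competitive equilibrium sets price equal to marginal cost: 254 − 1.5Q = 233 + Q, so Q = 8.4 and P = 241.4.

Q = 8.4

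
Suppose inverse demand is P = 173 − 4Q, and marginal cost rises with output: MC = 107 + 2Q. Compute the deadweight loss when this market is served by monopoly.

DWL = 58.08

Under competition P = MC: 173 − 4Q = 107 + 2Q ⇒ Q = 11, P = 129.
Monopoly sets MR = MC: 173 − 8Q = 107 + 2Q ⇒ Q = 6.6, P = 173 − 4·6.6 = 146.6.
CS = ½·(173 − 129)·11 = 242; PS = (129·11 − 107·11 − ½·2·11²) = 121; TS = 363.
CS = ½·(173 − 146.6)·6.6 = 87.12; PS = (146.6·6.6 − 107·6.6 − ½·2·6.6²) = 217.8; TS = 304.92.
DWL = 363 − 304.92 = 58.08.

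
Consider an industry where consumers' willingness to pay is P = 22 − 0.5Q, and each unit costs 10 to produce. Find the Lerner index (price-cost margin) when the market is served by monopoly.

Lerner index = 0.375

The monopolist equates marginal revenue to marginal cost: 22 − Q = 10, so Q = 12. From demand, P = 16.
Lerner index = (P − MC)/P = (16 − 10)/16 = 0.375.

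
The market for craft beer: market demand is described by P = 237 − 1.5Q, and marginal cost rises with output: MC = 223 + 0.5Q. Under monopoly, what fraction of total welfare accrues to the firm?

PS/TS = 0.7

The monopolist equates marginal revenue to marginal cost: 237 − 3Q = 223 + 0.5Q, so Q = 4. From demand, P = 231.
CS = ½·(237 − 231)·4 = 12.
PS = P·Q − VC(Q) = 231·4 − (223·4 + ½·0.5·4²) = 28.
Share captured = PS/TS = 28/40 = 0.7.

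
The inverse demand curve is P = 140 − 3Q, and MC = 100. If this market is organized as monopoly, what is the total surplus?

TS = 200

Monopoly sets MR = MC: 140 − 6Q = 100 ⇒ Q = 20/3, P = 140 − 3·20/3 = 120.
CS = ½·(140 − 120)·20/3 = 200/3; PS = (120 − 100)·20/3 = 400/3; TS = 200.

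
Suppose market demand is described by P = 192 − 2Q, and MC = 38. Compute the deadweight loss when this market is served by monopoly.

Perfect competition: P = MC = 38, so 192 − 2Q = 38 and Q = 77.
A monopolist chooses Q where MR = MC. MR = 192 − 4Q; setting this equal to 38 gives Q = 38.5 and P = 115.
DWL is the triangle between Q = 38.5 and Q = 77: ½·(77 − 38.5)·(115 − 38) = 1482.25.

DWL = 1482.25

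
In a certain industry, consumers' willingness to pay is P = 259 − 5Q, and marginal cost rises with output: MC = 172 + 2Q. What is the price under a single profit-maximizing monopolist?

A monopolist chooses Q where MR = MC. MR = 259 − 10Q; setting this equal to 172 + 2Q gives Q = 7.25 and P = 222.75.

P = 222.75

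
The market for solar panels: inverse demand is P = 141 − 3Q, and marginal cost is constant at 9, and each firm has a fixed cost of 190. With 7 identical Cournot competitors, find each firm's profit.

π_i = −99.25

Cournot with 7 identical firms: the symmetric best-response condition is 141 − 24q = 9. Each firm produces q = 5.5, total output Q = 38.5, price P = 25.5.
Each firm's profit = (25.5 − 9)·5.5 − 190 = −99.25.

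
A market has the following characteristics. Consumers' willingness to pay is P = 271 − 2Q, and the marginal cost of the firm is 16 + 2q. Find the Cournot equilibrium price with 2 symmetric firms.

Cournot with 2 identical firms: the symmetric best-response condition is 271 − 6q = 16 + 2q. Each firm produces q = 31.875, total output Q = 63.75, price P = 143.5.

P = 143.5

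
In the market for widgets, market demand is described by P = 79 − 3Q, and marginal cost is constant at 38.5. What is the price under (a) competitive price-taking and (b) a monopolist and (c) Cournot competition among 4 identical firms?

Competition: P = 38.5; Monopoly: P = 58.75; Cournot: P = 46.6

Competitive firms price at marginal cost: P = 38.5, giving Q = 13.5.
A monopolist chooses Q where MR = MC. MR = 79 − 6Q; setting this equal to 38.5 gives Q = 6.75 and P = 58.75.
Cournot with 4 identical firms: the symmetric best-response condition is 79 − 15q = 38.5. Each firm produces q = 2.7, total output Q = 10.8, price P = 46.6.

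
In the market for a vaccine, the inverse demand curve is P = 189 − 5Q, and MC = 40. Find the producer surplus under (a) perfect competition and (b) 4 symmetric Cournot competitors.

Perfect competition: P = MC = 40, so 189 − 5Q = 40 and Q = 29.8.
PS = (40 − 40)·29.8 = 0.
Cournot with 4 identical firms: the symmetric best-response condition is 189 − 25q = 40. Each firm produces q = 5.96, total output Q = 23.84, price P = 69.8.
PS = (69.8 − 40)·23.84 = 710.432.

Competition: PS = 0; Cournot: PS = 710.432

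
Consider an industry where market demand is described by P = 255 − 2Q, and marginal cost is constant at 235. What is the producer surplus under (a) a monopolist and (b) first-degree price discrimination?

Monopoly sets MR = MC: 255 − 4Q = 235 ⇒ Q = 5, P = 255 − 2·5 = 245.
PS = (245 − 235)·5 = 50.
Under first-degree price discrimination the firm charges each unit its demand price and produces up to where P = MC, i.e. Q = 10. Consumer surplus is zero; producer surplus equals total surplus.
PS = ½·(255 − 235)·10 = 100.

Monopoly: PS = 50; Perfect PD: PS = 100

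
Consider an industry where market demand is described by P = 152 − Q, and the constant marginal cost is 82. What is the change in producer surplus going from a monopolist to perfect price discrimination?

PS rises by 1225

The monopolist equates marginal revenue to marginal cost: 152 − 2Q = 82, so Q = 35. From demand, P = 117.
PS = (117 − 82)·35 = 1225.
A perfectly discriminating monopolist sells every unit with P(Q) ≥ MC(Q), so output equals the competitive quantity Q = 70. Each buyer pays their reservation price, so CS = 0 and the firm captures all surplus.
PS = ½·(152 − 82)·70 = 2450.
Change in producer surplus: 2450 − 1225 = 1225.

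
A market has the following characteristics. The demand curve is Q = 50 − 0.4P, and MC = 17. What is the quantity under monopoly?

Q = 21.6

Inverting demand: P = 125 − 2.5Q.
A monopolist chooses Q where MR = MC. MR = 125 − 5Q; setting this equal to 17 gives Q = 21.6 and P = 71.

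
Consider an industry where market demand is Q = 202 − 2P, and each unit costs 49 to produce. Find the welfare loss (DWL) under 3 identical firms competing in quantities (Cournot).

DWL = 169

Inverting demand: P = 101 − 0.5Q.
Perfect competition: P = MC = 49, so 101 − 0.5Q = 49 and Q = 104.
With 3 symmetric Cournot firms, each firm's FOC gives 101 − 2q = 49, so q = 26, Q = 3·26 = 78, and P = 62.
DWL is the triangle between Q = 78 and Q = 104: ½·(104 − 78)·(62 − 49) = 169.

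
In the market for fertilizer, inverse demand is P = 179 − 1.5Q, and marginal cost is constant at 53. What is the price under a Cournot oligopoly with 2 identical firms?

With 2 symmetric Cournot firms, each firm's FOC gives 179 − 4.5q = 53, so q = 28, Q = 2·28 = 56, and P = 95.

P = 95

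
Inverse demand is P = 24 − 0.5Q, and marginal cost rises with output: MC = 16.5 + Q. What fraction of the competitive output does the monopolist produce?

Q_m/Q_c = 0.75

The monopolist equates marginal revenue to marginal cost: 24 − Q = 16.5 + Q, so Q = 3.75. From demand, P = 22.125.
Competitive equilibrium sets price equal to marginal cost: 24 − 0.5Q = 16.5 + Q, so Q = 5 and P = 21.5.
Ratio Q_m/Q_c = 3.75/5 = 0.75.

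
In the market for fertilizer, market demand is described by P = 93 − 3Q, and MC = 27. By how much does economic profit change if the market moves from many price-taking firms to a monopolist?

Economic profit rises by 363

Under competition P = MC = 27, so Q = (93 − 27)/3 = 22.
Profit = (27 − 27)·22 = 0.
Monopoly sets MR = MC: 93 − 6Q = 27 ⇒ Q = 11, P = 93 − 3·11 = 60.
Profit = (60 − 27)·11 = 363.
Change in economic profit: 363 − 0 = 363.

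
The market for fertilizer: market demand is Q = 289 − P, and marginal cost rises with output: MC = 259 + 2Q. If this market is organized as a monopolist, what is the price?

Inverting demand: P = 289 − Q.
The monopolist equates marginal revenue to marginal cost: 289 − 2Q = 259 + 2Q, so Q = 7.5. From demand, P = 281.5.

P = 281.5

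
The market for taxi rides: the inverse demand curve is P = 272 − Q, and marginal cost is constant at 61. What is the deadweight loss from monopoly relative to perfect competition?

Under competition P = MC = 61, so Q = (272 − 61)/1 = 211.
A monopolist chooses Q where MR = MC. MR = 272 − 2Q; setting this equal to 61 gives Q = 105.5 and P = 166.5.
DWL is the triangle between Q = 105.5 and Q = 211: ½·(211 − 105.5)·(166.5 − 61) = 5565.125.

DWL = 5565.125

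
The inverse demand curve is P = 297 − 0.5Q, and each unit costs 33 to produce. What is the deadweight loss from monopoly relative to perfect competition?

DWL = 17424

Competitive firms price at marginal cost: P = 33, giving Q = 528.
Monopoly sets MR = MC: 297 − Q = 33 ⇒ Q = 264, P = 297 − 0.5·264 = 165.
DWL is the triangle between Q = 264 and Q = 528: ½·(528 − 264)·(165 − 33) = 17424.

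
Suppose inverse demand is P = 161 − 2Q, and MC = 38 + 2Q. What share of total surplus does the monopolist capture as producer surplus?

A monopolist chooses Q where MR = MC. MR = 161 − 4Q; setting this equal to 38 + 2Q gives Q = 20.5 and P = 120.
CS = ½·(161 − 120)·20.5 = 420.25.
PS = P·Q − VC(Q) = 120·20.5 − (38·20.5 + ½·2·20.5²) = 1260.75.
Share captured = PS/TS = 1260.75/1681 = 0.75.

PS/TS = 0.75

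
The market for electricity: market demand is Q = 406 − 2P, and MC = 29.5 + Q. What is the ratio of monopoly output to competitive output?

Q_m/Q_c = 0.75

Inverting demand: P = 203 − 0.5Q.
A monopolist chooses Q where MR = MC. MR = 203 − Q; setting this equal to 29.5 + Q gives Q = 86.75 and P = 159.625.
Competitive equilibrium sets price equal to marginal cost: 203 − 0.5Q = 29.5 + Q, so Q = 347/3 and P = 871/6.
Ratio Q_m/Q_c = 86.75/(347/3) = 0.75.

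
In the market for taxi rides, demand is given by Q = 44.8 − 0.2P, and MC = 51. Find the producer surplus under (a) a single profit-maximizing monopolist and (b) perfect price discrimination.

Monopoly: PS = 1496.45; Perfect PD: PS = 2992.9

Inverting demand: P = 224 − 5Q.
A monopolist chooses Q where MR = MC. MR = 224 − 10Q; setting this equal to 51 gives Q = 17.3 and P = 137.5.
PS = (137.5 − 51)·17.3 = 1496.45.
A perfectly discriminating monopolist sells every unit with P(Q) ≥ MC(Q), so output equals the competitive quantity Q = 34.6. Each buyer pays their reservation price, so CS = 0 and the firm captures all surplus.
PS = ½·(224 − 51)·34.6 = 2992.9.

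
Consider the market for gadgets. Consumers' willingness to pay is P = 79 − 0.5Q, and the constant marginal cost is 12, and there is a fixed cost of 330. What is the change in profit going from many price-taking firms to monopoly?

π rises by 2244.5

Under competition P = MC = 12, so Q = (79 − 12)/0.5 = 134.
Profit = (12 − 12)·134 − 330 = −330.
The monopolist equates marginal revenue to marginal cost: 79 − Q = 12, so Q = 67. From demand, P = 45.5.
Profit = (45.5 − 12)·67 − 330 = 1914.5.
Change in profit: 1914.5 − −330 = 2244.5.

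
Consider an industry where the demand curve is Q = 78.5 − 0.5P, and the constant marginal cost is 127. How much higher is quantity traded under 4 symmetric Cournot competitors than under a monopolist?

Quantity traded rises by 4.5

Inverting demand: P = 157 − 2Q.
A monopolist chooses Q where MR = MC. MR = 157 − 4Q; setting this equal to 127 gives Q = 7.5 and P = 142.
With 4 symmetric Cournot firms, each firm's FOC gives 157 − 10q = 127, so q = 3, Q = 4·3 = 12, and P = 133.
Change in quantity traded: 12 − 7.5 = 4.5.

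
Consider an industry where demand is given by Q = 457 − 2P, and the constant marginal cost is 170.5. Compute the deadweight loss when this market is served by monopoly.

DWL = 841

Inverting demand: P = 228.5 − 0.5Q.
Under competition P = MC = 170.5, so Q = (228.5 − 170.5)/0.5 = 116.
A monopolist chooses Q where MR = MC. MR = 228.5 − Q; setting this equal to 170.5 gives Q = 58 and P = 199.5.
DWL is the triangle between Q = 58 and Q = 116: ½·(116 − 58)·(199.5 − 170.5) = 841.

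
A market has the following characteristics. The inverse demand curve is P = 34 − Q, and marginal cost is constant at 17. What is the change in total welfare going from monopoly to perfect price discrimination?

Monopoly sets MR = MC: 34 − 2Q = 17 ⇒ Q = 8.5, P = 34 − 8.5 = 25.5.
CS = ½·(34 − 25.5)·8.5 = 36.125; PS = (25.5 − 17)·8.5 = 72.25; TS = 108.375.
With perfect price discrimination, output is the efficient level Q = 17 (where demand meets MC), but every buyer pays their willingness to pay: CS = 0 and PS = total surplus.
TS = 144.5 (equal to competitive TS).
Change in total welfare: 144.5 − 108.375 = 36.125.

Total welfare rises by 36.125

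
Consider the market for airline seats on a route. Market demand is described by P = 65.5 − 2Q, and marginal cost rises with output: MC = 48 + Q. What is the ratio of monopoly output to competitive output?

The monopolist equates marginal revenue to marginal cost: 65.5 − 4Q = 48 + Q, so Q = 3.5. From demand, P = 58.5.
Competitive equilibrium sets price equal to marginal cost: 65.5 − 2Q = 48 + Q, so Q = 35/6 and P = 323/6.
Ratio Q_m/Q_c = 3.5/(35/6) = 0.6.

Q_m/Q_c = 0.6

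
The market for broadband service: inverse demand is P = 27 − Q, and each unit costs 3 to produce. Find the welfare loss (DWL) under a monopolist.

Perfect competition: P = MC = 3, so 27 − Q = 3 and Q = 24.
The monopolist equates marginal revenue to marginal cost: 27 − 2Q = 3, so Q = 12. From demand, P = 15.
DWL is the triangle between Q = 12 and Q = 24: ½·(24 − 12)·(15 − 3) = 72.

DWL = 72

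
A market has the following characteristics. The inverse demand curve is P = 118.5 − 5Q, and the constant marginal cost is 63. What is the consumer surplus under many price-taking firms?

Under competition P = MC = 63, so Q = (118.5 − 63)/5 = 11.1.
CS = ½·(118.5 − 63)·11.1 = 308.025.

CS = 308.025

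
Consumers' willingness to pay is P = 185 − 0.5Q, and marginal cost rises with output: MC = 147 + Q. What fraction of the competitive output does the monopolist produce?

Q_m/Q_c = 0.75

Monopoly sets MR = MC: 185 − Q = 147 + Q ⇒ Q = 19, P = 185 − 0.5·19 = 175.5.
Competitive equilibrium sets price equal to marginal cost: 185 − 0.5Q = 147 + Q, so Q = 76/3 and P = 517/3.
Ratio Q_m/Q_c = 19/(76/3) = 0.75.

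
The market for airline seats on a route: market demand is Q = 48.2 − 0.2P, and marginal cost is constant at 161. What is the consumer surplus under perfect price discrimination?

CS = 0

Inverting demand: P = 241 − 5Q.
Under first-degree price discrimination the firm charges each unit its demand price and produces up to where P = MC, i.e. Q = 16. Consumer surplus is zero; producer surplus equals total surplus.
CS = 0.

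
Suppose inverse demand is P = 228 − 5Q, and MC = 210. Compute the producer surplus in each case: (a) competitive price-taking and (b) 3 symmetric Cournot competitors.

Competition: PS = 0; Cournot: PS = 12.15

Perfect competition: P = MC = 210, so 228 − 5Q = 210 and Q = 3.6.
PS = (210 − 210)·3.6 = 0.
In a 3-firm Cournot equilibrium, symmetry and the first-order condition give q = (228 − 210)/(20) = 0.9. So Q = 2.7 and P = 214.5.
PS = (214.5 − 210)·2.7 = 12.15.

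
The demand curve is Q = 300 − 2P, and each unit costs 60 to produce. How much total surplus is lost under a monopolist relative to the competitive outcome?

DWL = 2025

Inverting demand: P = 150 − 0.5Q.
Competitive firms price at marginal cost: P = 60, giving Q = 180.
A monopolist chooses Q where MR = MC. MR = 150 − Q; setting this equal to 60 gives Q = 90 and P = 105.
DWL is the triangle between Q = 90 and Q = 180: ½·(180 − 90)·(105 − 60) = 2025.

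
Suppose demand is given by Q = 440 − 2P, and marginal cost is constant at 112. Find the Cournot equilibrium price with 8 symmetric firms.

Inverting demand: P = 220 − 0.5Q.
In a 8-firm Cournot equilibrium, symmetry and the first-order condition give q = (220 − 112)/(4.5) = 24. So Q = 192 and P = 124.

P = 124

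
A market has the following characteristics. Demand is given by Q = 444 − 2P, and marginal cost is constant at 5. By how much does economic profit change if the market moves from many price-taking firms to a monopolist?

Inverting demand: P = 222 − 0.5Q.
Competitive firms price at marginal cost: P = 5, giving Q = 434.
Profit = (5 − 5)·434 = 0.
The monopolist equates marginal revenue to marginal cost: 222 − Q = 5, so Q = 217. From demand, P = 113.5.
Profit = (113.5 − 5)·217 = 23544.5.
Change in economic profit: 23544.5 − 0 = 23544.5.

Economic profit rises by 23544.5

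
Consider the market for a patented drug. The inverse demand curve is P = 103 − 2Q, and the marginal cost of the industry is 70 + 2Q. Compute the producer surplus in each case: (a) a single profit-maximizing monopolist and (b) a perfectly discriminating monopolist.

Monopoly: PS = 90.75; Perfect PD: PS = 136.125

A monopolist chooses Q where MR = MC. MR = 103 − 4Q; setting this equal to 70 + 2Q gives Q = 5.5 and P = 92.
PS = P·Q − VC(Q) = 92·5.5 − (70·5.5 + ½·2·5.5²) = 90.75.
Under first-degree price discrimination the firm charges each unit its demand price and produces up to where P = MC, i.e. Q = 8.25. Consumer surplus is zero; producer surplus equals total surplus.
PS = ½·(103 − 70)·8.25 = 136.125.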